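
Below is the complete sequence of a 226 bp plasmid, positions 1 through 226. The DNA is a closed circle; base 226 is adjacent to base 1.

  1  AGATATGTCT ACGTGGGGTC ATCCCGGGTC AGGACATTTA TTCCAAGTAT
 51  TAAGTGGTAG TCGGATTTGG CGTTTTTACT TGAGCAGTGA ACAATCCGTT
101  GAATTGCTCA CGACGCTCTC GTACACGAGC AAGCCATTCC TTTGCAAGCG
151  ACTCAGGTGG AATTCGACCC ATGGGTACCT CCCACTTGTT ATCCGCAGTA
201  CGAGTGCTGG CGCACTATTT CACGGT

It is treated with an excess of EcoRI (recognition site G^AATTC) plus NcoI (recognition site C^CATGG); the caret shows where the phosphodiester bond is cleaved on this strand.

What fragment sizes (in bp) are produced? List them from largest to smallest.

The EcoRI site (GAATTC) starts at position 160.
EcoRI cuts after the first base of each site, so after position 160.
The NcoI site (CCATGG) starts at position 169.
NcoI cuts after the first base of each site, so after position 169.
Combined cut positions: 160, 169.
Circular molecule, 2 cuts → 2 fragments:
  161–169 → 9 bp
  170–226 then 1–160 → 57 + 160 = 217 bp
Sorted largest to smallest: 217, 9 bp.

217, 9 bp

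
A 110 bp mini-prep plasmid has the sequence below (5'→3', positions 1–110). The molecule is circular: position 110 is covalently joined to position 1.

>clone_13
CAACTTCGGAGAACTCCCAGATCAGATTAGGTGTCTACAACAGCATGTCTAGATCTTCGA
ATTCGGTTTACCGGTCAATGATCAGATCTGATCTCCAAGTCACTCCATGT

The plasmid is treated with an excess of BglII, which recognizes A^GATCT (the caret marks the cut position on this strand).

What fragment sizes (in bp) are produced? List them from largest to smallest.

77, 33 bp

BglII sites (AGATCT) start at positions 51, 84.
BglII cuts after the first base of each site, so after positions 51, 84.
Circular molecule, 2 cuts → 2 fragments:
  52–84 → 33 bp
  85–110 then 1–51 → 26 + 51 = 77 bp
Sorted largest to smallest: 77, 33 bp.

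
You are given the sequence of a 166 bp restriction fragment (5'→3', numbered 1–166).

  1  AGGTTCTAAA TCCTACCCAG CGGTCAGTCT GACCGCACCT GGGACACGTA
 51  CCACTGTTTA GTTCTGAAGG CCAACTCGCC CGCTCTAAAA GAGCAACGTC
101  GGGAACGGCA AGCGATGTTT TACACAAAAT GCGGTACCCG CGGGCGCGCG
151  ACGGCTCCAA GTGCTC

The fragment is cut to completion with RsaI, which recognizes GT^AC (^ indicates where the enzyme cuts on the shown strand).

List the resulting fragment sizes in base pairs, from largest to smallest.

86, 49, 31 bp

RsaI sites (GTAC) start at positions 48, 134.
RsaI cuts after base 2 of each site, so after positions 49, 135.
Linear molecule, 2 cuts → 3 fragments:
  1–49 → 49 bp
  50–135 → 86 bp
  136–166 → 31 bp
Sorted largest to smallest: 86, 49, 31 bp.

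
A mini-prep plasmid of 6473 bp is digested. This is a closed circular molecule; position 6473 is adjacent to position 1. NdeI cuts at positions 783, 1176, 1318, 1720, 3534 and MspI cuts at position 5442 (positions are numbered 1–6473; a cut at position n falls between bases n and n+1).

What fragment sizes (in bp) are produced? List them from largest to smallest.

Combined cut positions (sorted): 783, 1176, 1318, 1720, 3534, 5442.
Circular molecule, 6 cuts → 6 fragments:
  1176 − 783 = 393 bp
  1318 − 1176 = 142 bp
  1720 − 1318 = 402 bp
  3534 − 1720 = 1814 bp
  5442 − 3534 = 1908 bp
  wrap: 6473 − 5442 + 783 = 1814 bp
Sorted largest to smallest: 1908, 1814, 1814, 402, 393, 142 bp.

1908, 1814, 1814, 402, 393, 142 bp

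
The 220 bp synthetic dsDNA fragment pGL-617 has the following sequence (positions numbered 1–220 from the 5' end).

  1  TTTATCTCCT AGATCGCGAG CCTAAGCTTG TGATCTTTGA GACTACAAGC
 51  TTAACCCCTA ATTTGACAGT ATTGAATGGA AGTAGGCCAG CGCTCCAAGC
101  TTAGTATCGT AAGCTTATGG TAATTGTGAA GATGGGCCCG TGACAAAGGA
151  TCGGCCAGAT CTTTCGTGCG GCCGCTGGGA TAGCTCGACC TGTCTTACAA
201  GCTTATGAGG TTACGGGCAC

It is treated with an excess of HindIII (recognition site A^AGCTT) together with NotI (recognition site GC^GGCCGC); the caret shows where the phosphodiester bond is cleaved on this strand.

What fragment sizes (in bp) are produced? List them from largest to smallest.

58, 50, 30, 24, 23, 21, 14 bp

HindIII sites (AAGCTT) start at positions 24, 47, 97, 111, 199.
HindIII cuts after the first base of each site, so after positions 24, 47, 97, 111, 199.
The NotI site (GCGGCCGC) starts at position 168.
NotI cuts after base 2 of each site, so after position 169.
Combined cut positions: 24, 47, 97, 111, 169, 199.
Linear molecule, 6 cuts → 7 fragments:
  1–24 → 24 bp
  25–47 → 23 bp
  48–97 → 50 bp
  98–111 → 14 bp
  112–169 → 58 bp
  170–199 → 30 bp
  200–220 → 21 bp
Sorted largest to smallest: 58, 50, 30, 24, 23, 21, 14 bp.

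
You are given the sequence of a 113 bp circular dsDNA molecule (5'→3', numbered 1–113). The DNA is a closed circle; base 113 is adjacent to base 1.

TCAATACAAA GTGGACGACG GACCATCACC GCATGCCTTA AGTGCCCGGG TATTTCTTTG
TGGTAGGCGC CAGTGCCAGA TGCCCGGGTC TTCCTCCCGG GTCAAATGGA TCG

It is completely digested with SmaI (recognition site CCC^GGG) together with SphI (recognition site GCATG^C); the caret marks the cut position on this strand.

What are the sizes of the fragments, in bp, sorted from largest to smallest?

SmaI sites (CCCGGG) start at positions 45, 83, 96.
SmaI cuts after base 3 of each site, so after positions 47, 85, 98.
The SphI site (GCATGC) starts at position 31.
SphI cuts after base 5 of each site (before the last base), so after position 35.
Combined cut positions: 35, 47, 85, 98.
Circular molecule, 4 cuts → 4 fragments:
  36–47 → 12 bp
  48–85 → 38 bp
  86–98 → 13 bp
  99–113 then 1–35 → 15 + 35 = 50 bp
Sorted largest to smallest: 50, 38, 13, 12 bp.

50, 38, 13, 12 bp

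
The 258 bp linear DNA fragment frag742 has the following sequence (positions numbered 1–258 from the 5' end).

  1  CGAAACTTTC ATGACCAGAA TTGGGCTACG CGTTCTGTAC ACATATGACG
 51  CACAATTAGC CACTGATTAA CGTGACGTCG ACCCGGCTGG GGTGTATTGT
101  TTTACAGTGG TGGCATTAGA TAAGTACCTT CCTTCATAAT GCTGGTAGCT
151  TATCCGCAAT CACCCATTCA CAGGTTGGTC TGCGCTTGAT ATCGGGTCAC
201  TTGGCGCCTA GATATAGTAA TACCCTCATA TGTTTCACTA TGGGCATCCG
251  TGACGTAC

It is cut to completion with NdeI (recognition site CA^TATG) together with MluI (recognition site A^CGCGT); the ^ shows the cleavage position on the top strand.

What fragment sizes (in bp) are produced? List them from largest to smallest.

NdeI sites (CATATG) start at positions 42, 227.
NdeI cuts after base 2 of each site, so after positions 43, 228.
The MluI site (ACGCGT) starts at position 28.
MluI cuts after the first base of each site, so after position 28.
Combined cut positions: 28, 43, 228.
Linear molecule, 3 cuts → 4 fragments:
  1–28 → 28 bp
  29–43 → 15 bp
  44–228 → 185 bp
  229–258 → 30 bp
Sorted largest to smallest: 185, 30, 28, 15 bp.

185, 30, 28, 15 bp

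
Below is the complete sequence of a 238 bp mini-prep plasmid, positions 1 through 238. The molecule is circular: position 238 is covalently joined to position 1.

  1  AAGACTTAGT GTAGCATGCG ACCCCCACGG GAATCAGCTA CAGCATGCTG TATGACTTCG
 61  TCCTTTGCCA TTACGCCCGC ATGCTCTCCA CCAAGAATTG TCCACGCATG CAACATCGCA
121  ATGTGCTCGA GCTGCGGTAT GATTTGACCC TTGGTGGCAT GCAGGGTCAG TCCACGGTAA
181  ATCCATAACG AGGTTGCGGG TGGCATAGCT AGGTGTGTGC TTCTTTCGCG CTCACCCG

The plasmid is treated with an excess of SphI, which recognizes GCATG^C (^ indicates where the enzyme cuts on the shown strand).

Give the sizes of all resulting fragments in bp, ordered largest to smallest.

SphI sites (GCATGC) start at positions 14, 43, 79, 106, 157.
SphI cuts after base 5 of each site (before the last base), so after positions 18, 47, 83, 110, 161.
Circular molecule, 5 cuts → 5 fragments:
  19–47 → 29 bp
  48–83 → 36 bp
  84–110 → 27 bp
  111–161 → 51 bp
  162–238 then 1–18 → 77 + 18 = 95 bp
Sorted largest to smallest: 95, 51, 36, 29, 27 bp.

95, 51, 36, 29, 27 bp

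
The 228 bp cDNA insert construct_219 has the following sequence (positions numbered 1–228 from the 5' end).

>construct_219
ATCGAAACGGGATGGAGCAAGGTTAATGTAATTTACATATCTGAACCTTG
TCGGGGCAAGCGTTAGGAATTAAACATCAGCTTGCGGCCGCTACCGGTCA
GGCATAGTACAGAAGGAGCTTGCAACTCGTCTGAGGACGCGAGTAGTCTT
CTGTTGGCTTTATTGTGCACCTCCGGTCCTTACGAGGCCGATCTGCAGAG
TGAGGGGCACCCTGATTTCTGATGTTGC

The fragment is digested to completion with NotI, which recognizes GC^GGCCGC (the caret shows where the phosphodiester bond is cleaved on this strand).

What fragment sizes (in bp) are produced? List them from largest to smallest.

143, 85 bp

The NotI site (GCGGCCGC) starts at position 84.
NotI cuts after base 2 of each site, so after position 85.
Linear molecule, 1 cut → 2 fragments:
  1–85 → 85 bp
  86–228 → 143 bp
Sorted largest to smallest: 143, 85 bp.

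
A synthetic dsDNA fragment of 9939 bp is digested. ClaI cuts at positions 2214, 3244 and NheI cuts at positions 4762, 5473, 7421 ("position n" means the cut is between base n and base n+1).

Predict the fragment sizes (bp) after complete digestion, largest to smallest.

Combined cut positions (sorted): 2214, 3244, 4762, 5473, 7421.
Linear molecule, 5 cuts → 6 fragments:
  2214 − 0 = 2214 bp
  3244 − 2214 = 1030 bp
  4762 − 3244 = 1518 bp
  5473 − 4762 = 711 bp
  7421 − 5473 = 1948 bp
  9939 − 7421 = 2518 bp
Sorted largest to smallest: 2518, 2214, 1948, 1518, 1030, 711 bp.

2518, 2214, 1948, 1518, 1030, 711 bp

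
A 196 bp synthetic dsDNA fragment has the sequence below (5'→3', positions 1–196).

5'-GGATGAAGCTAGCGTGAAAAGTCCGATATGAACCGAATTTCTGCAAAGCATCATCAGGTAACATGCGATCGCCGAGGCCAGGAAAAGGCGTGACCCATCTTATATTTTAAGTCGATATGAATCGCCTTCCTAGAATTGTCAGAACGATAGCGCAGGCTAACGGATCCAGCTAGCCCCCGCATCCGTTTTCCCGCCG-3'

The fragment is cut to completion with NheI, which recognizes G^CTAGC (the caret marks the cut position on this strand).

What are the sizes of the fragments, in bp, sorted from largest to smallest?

NheI sites (GCTAGC) start at positions 8, 169.
NheI cuts after the first base of each site, so after positions 8, 169.
Linear molecule, 2 cuts → 3 fragments:
  1–8 → 8 bp
  9–169 → 161 bp
  170–196 → 27 bp
Sorted largest to smallest: 161, 27, 8 bp.

161, 27, 8 bp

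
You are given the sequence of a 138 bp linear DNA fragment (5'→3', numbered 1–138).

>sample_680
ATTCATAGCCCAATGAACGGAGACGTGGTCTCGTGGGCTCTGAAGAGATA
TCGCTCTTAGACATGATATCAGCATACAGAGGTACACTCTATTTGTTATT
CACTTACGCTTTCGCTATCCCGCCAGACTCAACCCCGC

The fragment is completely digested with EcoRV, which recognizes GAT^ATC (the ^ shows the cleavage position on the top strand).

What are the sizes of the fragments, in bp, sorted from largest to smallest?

EcoRV sites (GATATC) start at positions 47, 65.
EcoRV cuts after base 3 of each site, so after positions 49, 67.
Linear molecule, 2 cuts → 3 fragments:
  1–49 → 49 bp
  50–67 → 18 bp
  68–138 → 71 bp
Sorted largest to smallest: 71, 49, 18 bp.

71, 49, 18 bp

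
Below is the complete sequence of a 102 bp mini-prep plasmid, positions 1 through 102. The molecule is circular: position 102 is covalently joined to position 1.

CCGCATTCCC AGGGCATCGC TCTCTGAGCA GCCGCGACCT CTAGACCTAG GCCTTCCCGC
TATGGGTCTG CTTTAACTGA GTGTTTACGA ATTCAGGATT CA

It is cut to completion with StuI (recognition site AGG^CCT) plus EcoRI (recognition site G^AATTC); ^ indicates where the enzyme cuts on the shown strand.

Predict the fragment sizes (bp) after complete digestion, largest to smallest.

64, 38 bp

The StuI site (AGGCCT) starts at position 49.
StuI cuts after base 3 of each site, so after position 51.
The EcoRI site (GAATTC) starts at position 89.
EcoRI cuts after the first base of each site, so after position 89.
Combined cut positions: 51, 89.
Circular molecule, 2 cuts → 2 fragments:
  52–89 → 38 bp
  90–102 then 1–51 → 13 + 51 = 64 bp
Sorted largest to smallest: 64, 38 bp.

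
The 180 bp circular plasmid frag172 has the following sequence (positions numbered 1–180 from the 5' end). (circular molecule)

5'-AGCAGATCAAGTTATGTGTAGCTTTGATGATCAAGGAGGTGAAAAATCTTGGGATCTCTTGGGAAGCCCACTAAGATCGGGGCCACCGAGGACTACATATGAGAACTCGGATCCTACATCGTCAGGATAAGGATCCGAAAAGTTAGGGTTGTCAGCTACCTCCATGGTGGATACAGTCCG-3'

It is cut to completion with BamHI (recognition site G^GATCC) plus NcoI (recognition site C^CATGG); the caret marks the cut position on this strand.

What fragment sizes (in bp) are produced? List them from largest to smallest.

127, 31, 22 bp

BamHI sites (GGATCC) start at positions 109, 131.
BamHI cuts after the first base of each site, so after positions 109, 131.
The NcoI site (CCATGG) starts at position 162.
NcoI cuts after the first base of each site, so after position 162.
Combined cut positions: 109, 131, 162.
Circular molecule, 3 cuts → 3 fragments:
  110–131 → 22 bp
  132–162 → 31 bp
  163–180 then 1–109 → 18 + 109 = 127 bp
Sorted largest to smallest: 127, 31, 22 bp.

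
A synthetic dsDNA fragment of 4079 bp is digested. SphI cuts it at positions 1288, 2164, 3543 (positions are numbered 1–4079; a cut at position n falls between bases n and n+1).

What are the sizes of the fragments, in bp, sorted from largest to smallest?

1379, 1288, 876, 536 bp

Linear molecule, 3 cuts → 4 fragments:
  1288 − 0 = 1288 bp
  2164 − 1288 = 876 bp
  3543 − 2164 = 1379 bp
  4079 − 3543 = 536 bp
Sorted largest to smallest: 1379, 1288, 876, 536 bp.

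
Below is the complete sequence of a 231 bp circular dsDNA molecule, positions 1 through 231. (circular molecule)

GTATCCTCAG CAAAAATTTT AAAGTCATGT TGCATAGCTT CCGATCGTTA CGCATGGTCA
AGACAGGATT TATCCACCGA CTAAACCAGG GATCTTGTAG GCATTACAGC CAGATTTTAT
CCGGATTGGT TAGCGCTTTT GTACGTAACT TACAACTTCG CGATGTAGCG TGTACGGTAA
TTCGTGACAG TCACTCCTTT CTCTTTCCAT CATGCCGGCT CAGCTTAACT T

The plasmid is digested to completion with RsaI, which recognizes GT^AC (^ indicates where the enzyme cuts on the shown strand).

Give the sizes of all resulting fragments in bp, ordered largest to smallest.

RsaI sites (GTAC) start at positions 141, 172.
RsaI cuts after base 2 of each site, so after positions 142, 173.
Circular molecule, 2 cuts → 2 fragments:
  143–173 → 31 bp
  174–231 then 1–142 → 58 + 142 = 200 bp
Sorted largest to smallest: 200, 31 bp.

200, 31 bp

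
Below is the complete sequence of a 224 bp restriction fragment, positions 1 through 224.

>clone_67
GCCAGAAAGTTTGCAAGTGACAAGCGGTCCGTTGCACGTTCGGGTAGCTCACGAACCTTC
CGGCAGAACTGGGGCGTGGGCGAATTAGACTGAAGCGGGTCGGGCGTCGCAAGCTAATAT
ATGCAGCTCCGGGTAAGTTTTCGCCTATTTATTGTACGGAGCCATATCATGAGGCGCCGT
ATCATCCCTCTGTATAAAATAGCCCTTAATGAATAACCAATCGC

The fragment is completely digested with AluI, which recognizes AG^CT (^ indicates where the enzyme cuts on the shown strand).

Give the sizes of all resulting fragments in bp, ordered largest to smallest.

AluI sites (AGCT) start at positions 46, 112, 125.
AluI cuts after base 2 of each site, so after positions 47, 113, 126.
Linear molecule, 3 cuts → 4 fragments:
  1–47 → 47 bp
  48–113 → 66 bp
  114–126 → 13 bp
  127–224 → 98 bp
Sorted largest to smallest: 98, 66, 47, 13 bp.

98, 66, 47, 13 bp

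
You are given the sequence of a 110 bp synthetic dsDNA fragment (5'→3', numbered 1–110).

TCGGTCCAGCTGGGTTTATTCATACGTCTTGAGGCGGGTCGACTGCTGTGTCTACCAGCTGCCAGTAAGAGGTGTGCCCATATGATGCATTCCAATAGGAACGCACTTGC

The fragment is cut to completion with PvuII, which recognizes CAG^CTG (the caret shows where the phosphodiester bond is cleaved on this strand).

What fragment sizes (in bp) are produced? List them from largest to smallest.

PvuII sites (CAGCTG) start at positions 7, 56.
PvuII cuts after base 3 of each site, so after positions 9, 58.
Linear molecule, 2 cuts → 3 fragments:
  1–9 → 9 bp
  10–58 → 49 bp
  59–110 → 52 bp
Sorted largest to smallest: 52, 49, 9 bp.

52, 49, 9 bp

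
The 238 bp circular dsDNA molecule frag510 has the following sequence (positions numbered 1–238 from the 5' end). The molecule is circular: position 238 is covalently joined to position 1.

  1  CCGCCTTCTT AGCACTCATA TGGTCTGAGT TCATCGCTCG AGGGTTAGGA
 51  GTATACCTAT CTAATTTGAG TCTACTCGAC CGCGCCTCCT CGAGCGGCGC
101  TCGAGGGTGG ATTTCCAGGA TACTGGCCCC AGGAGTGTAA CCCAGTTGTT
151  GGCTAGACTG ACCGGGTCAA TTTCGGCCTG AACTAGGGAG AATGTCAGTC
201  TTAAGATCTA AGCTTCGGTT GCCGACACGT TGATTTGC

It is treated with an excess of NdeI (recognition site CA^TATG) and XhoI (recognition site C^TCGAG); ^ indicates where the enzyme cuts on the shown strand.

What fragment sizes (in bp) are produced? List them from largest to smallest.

The NdeI site (CATATG) starts at position 17.
NdeI cuts after base 2 of each site, so after position 18.
XhoI sites (CTCGAG) start at positions 37, 89, 100.
XhoI cuts after the first base of each site, so after positions 37, 89, 100.
Combined cut positions: 18, 37, 89, 100.
Circular molecule, 4 cuts → 4 fragments:
  19–37 → 19 bp
  38–89 → 52 bp
  90–100 → 11 bp
  101–238 then 1–18 → 138 + 18 = 156 bp
Sorted largest to smallest: 156, 52, 19, 11 bp.

156, 52, 19, 11 bp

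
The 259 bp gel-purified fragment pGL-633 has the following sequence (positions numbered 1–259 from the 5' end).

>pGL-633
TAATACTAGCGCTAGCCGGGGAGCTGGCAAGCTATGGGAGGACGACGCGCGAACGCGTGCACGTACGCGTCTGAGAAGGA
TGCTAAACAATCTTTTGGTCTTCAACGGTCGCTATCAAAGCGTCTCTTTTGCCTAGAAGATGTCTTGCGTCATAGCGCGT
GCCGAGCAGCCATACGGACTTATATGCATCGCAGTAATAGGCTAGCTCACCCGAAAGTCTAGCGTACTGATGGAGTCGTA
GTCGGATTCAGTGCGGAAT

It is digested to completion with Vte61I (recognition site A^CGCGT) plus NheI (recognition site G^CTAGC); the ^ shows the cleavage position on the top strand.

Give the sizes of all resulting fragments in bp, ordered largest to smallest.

Vte61I sites (ACGCGT) start at positions 53, 65.
Vte61I cuts after the first base of each site, so after positions 53, 65.
NheI sites (GCTAGC) start at positions 11, 201.
NheI cuts after the first base of each site, so after positions 11, 201.
Combined cut positions: 11, 53, 65, 201.
Linear molecule, 4 cuts → 5 fragments:
  1–11 → 11 bp
  12–53 → 42 bp
  54–65 → 12 bp
  66–201 → 136 bp
  202–259 → 58 bp
Sorted largest to smallest: 136, 58, 42, 12, 11 bp.

136, 58, 42, 12, 11 bp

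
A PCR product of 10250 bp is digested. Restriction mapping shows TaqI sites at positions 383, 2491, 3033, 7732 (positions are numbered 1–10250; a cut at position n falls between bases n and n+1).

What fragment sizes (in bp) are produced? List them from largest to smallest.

4699, 2518, 2108, 542, 383 bp

Linear molecule, 4 cuts → 5 fragments:
  383 − 0 = 383 bp
  2491 − 383 = 2108 bp
  3033 − 2491 = 542 bp
  7732 − 3033 = 4699 bp
  10250 − 7732 = 2518 bp
Sorted largest to smallest: 4699, 2518, 2108, 542, 383 bp.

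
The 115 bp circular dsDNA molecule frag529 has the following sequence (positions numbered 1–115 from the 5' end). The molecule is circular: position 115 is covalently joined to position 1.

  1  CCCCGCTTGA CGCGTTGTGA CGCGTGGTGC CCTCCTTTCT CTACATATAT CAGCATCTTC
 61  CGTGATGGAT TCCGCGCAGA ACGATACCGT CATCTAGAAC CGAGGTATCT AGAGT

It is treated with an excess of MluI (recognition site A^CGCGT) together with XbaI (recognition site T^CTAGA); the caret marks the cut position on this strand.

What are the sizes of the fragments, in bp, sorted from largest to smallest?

73, 17, 15, 10 bp

MluI sites (ACGCGT) start at positions 10, 20.
MluI cuts after the first base of each site, so after positions 10, 20.
XbaI sites (TCTAGA) start at positions 93, 108.
XbaI cuts after the first base of each site, so after positions 93, 108.
Combined cut positions: 10, 20, 93, 108.
Circular molecule, 4 cuts → 4 fragments:
  11–20 → 10 bp
  21–93 → 73 bp
  94–108 → 15 bp
  109–115 then 1–10 → 7 + 10 = 17 bp
Sorted largest to smallest: 73, 17, 15, 10 bp.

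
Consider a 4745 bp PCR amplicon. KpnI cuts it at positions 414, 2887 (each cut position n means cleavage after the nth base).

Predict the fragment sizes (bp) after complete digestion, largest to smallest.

Linear molecule, 2 cuts → 3 fragments:
  414 − 0 = 414 bp
  2887 − 414 = 2473 bp
  4745 − 2887 = 1858 bp
Sorted largest to smallest: 2473, 1858, 414 bp.

2473, 1858, 414 bp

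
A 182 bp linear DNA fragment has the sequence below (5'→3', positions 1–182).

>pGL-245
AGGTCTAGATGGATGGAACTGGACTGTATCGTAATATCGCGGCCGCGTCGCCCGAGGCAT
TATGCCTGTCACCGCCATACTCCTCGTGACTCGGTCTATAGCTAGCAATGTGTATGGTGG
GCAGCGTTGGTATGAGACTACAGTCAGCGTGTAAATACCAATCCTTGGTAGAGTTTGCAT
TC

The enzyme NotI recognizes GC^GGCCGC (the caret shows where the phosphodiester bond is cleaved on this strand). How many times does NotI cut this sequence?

1

GCGGCCGC occurs starting at position 39.
NotI cuts at 1 site.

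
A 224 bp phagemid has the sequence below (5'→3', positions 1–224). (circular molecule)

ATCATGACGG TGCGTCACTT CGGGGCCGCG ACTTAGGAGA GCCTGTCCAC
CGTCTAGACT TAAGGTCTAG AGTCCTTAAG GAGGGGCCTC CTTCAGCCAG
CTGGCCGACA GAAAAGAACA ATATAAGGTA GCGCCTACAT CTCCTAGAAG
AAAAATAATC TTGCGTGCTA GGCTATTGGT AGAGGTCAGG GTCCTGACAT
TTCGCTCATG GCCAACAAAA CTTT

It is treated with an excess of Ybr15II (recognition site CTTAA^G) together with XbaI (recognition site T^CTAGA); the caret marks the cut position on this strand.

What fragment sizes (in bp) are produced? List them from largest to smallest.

198, 13, 10, 3 bp

Ybr15II sites (CTTAAG) start at positions 59, 75.
Ybr15II cuts after base 5 of each site (before the last base), so after positions 63, 79.
XbaI sites (TCTAGA) start at positions 53, 66.
XbaI cuts after the first base of each site, so after positions 53, 66.
Combined cut positions: 53, 63, 66, 79.
Circular molecule, 4 cuts → 4 fragments:
  54–63 → 10 bp
  64–66 → 3 bp
  67–79 → 13 bp
  80–224 then 1–53 → 145 + 53 = 198 bp
Sorted largest to smallest: 198, 13, 10, 3 bp.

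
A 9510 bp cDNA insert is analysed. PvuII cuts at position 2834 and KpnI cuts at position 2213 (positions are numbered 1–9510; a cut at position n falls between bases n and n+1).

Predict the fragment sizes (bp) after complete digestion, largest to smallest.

6676, 2213, 621 bp

Combined cut positions (sorted): 2213, 2834.
Linear molecule, 2 cuts → 3 fragments:
  2213 − 0 = 2213 bp
  2834 − 2213 = 621 bp
  9510 − 2834 = 6676 bp
Sorted largest to smallest: 6676, 2213, 621 bp.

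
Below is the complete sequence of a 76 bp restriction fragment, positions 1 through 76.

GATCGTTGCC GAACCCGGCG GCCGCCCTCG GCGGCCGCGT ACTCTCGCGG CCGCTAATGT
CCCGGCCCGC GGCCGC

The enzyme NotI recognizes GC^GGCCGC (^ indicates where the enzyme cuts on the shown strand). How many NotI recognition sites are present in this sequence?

GCGGCCGC occurs starting at positions 18, 31, 47, 69.
NotI cuts at 4 sites.

4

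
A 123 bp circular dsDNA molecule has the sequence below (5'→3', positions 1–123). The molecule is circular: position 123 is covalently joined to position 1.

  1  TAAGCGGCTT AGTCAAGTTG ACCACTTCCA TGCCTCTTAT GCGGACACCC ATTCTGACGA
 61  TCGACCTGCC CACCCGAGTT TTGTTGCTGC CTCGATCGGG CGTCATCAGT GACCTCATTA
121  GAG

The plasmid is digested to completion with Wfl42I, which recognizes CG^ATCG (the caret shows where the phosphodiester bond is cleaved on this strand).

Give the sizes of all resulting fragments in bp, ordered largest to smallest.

88, 35 bp

Wfl42I sites (CGATCG) start at positions 58, 93.
Wfl42I cuts after base 2 of each site, so after positions 59, 94.
Circular molecule, 2 cuts → 2 fragments:
  60–94 → 35 bp
  95–123 then 1–59 → 29 + 59 = 88 bp
Sorted largest to smallest: 88, 35 bp.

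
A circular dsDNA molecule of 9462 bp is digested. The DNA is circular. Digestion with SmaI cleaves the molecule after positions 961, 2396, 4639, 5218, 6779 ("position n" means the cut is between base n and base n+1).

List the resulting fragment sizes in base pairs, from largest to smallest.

3644, 2243, 1561, 1435, 579 bp

Circular molecule, 5 cuts → 5 fragments:
  2396 − 961 = 1435 bp
  4639 − 2396 = 2243 bp
  5218 − 4639 = 579 bp
  6779 − 5218 = 1561 bp
  wrap: 9462 − 6779 + 961 = 3644 bp
Sorted largest to smallest: 3644, 2243, 1561, 1435, 579 bp.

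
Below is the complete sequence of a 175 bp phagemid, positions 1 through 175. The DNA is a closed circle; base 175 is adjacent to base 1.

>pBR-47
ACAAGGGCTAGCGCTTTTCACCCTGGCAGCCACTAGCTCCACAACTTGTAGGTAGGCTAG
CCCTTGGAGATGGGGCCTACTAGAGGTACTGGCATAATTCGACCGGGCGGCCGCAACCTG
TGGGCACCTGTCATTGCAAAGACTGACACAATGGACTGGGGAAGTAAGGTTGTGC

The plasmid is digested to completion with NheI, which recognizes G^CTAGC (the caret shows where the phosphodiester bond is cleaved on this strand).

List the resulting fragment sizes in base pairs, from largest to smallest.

126, 49 bp

NheI sites (GCTAGC) start at positions 7, 56.
NheI cuts after the first base of each site, so after positions 7, 56.
Circular molecule, 2 cuts → 2 fragments:
  8–56 → 49 bp
  57–175 then 1–7 → 119 + 7 = 126 bp
Sorted largest to smallest: 126, 49 bp.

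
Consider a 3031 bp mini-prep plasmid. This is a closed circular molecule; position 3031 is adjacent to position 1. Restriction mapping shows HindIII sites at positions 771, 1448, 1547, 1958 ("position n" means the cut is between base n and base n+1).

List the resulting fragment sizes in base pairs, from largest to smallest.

1844, 677, 411, 99 bp

Circular molecule, 4 cuts → 4 fragments:
  1448 − 771 = 677 bp
  1547 − 1448 = 99 bp
  1958 − 1547 = 411 bp
  wrap: 3031 − 1958 + 771 = 1844 bp
Sorted largest to smallest: 1844, 677, 411, 99 bp.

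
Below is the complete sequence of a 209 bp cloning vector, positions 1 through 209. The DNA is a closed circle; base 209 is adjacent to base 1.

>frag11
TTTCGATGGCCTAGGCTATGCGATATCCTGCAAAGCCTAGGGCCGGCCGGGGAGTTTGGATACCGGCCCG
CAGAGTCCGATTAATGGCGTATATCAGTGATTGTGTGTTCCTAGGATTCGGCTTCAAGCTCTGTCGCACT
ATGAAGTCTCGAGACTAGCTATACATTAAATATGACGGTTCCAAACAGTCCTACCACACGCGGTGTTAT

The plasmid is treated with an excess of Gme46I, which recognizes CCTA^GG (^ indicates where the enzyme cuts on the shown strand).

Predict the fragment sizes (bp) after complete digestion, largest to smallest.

Gme46I sites (CCTAGG) start at positions 10, 36, 110.
Gme46I cuts after base 4 of each site, so after positions 13, 39, 113.
Circular molecule, 3 cuts → 3 fragments:
  14–39 → 26 bp
  40–113 → 74 bp
  114–209 then 1–13 → 96 + 13 = 109 bp
Sorted largest to smallest: 109, 74, 26 bp.

109, 74, 26 bp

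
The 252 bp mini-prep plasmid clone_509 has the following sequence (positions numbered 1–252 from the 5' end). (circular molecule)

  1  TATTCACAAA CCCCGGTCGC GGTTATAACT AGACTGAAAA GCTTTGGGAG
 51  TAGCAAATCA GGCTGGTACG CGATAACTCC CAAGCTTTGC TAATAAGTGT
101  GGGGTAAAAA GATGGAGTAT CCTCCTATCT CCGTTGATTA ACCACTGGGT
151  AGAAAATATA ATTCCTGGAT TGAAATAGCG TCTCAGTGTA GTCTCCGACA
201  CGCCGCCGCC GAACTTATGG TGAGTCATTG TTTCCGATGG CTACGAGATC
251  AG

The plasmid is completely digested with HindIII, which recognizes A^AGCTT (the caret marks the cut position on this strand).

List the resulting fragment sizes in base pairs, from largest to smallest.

HindIII sites (AAGCTT) start at positions 39, 82.
HindIII cuts after the first base of each site, so after positions 39, 82.
Circular molecule, 2 cuts → 2 fragments:
  40–82 → 43 bp
  83–252 then 1–39 → 170 + 39 = 209 bp
Sorted largest to smallest: 209, 43 bp.

209, 43 bp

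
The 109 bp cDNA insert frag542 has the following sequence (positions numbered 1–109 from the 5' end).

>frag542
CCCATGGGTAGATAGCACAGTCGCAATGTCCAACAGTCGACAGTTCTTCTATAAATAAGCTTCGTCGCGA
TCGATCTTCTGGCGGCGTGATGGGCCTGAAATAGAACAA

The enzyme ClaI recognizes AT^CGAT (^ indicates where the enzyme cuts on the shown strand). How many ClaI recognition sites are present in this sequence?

ATCGAT occurs starting at position 70.
ClaI cuts at 1 site.

1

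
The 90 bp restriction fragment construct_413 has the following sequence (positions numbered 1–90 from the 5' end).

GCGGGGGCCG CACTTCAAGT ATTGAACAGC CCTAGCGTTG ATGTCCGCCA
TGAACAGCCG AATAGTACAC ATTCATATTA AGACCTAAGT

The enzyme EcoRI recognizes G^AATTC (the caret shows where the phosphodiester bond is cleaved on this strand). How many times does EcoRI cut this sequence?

No occurrence of GAATTC is present in the sequence.
EcoRI does not cut: 0 sites.

0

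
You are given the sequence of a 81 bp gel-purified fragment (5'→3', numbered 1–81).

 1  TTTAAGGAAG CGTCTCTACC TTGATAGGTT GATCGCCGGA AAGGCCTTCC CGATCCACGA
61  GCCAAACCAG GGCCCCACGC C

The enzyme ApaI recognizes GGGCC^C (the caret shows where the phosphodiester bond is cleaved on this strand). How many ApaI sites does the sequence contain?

1

GGGCCC occurs starting at position 70.
ApaI cuts at 1 site.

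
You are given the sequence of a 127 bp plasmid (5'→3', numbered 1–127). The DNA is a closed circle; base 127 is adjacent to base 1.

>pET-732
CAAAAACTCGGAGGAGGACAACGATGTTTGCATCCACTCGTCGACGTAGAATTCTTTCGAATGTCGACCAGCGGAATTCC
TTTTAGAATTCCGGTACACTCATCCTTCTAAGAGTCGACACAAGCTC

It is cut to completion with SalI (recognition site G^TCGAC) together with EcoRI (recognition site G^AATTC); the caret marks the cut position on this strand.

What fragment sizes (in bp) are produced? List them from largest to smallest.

53, 28, 14, 12, 11, 9 bp

SalI sites (GTCGAC) start at positions 40, 63, 114.
SalI cuts after the first base of each site, so after positions 40, 63, 114.
EcoRI sites (GAATTC) start at positions 49, 74, 86.
EcoRI cuts after the first base of each site, so after positions 49, 74, 86.
Combined cut positions: 40, 49, 63, 74, 86, 114.
Circular molecule, 6 cuts → 6 fragments:
  41–49 → 9 bp
  50–63 → 14 bp
  64–74 → 11 bp
  75–86 → 12 bp
  87–114 → 28 bp
  115–127 then 1–40 → 13 + 40 = 53 bp
Sorted largest to smallest: 53, 28, 14, 12, 11, 9 bp.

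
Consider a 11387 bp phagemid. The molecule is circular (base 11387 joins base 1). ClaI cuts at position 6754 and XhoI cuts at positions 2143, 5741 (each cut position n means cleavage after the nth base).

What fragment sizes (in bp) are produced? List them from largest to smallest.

6776, 3598, 1013 bp

Combined cut positions (sorted): 2143, 5741, 6754.
Circular molecule, 3 cuts → 3 fragments:
  5741 − 2143 = 3598 bp
  6754 − 5741 = 1013 bp
  wrap: 11387 − 6754 + 2143 = 6776 bp
Sorted largest to smallest: 6776, 3598, 1013 bp.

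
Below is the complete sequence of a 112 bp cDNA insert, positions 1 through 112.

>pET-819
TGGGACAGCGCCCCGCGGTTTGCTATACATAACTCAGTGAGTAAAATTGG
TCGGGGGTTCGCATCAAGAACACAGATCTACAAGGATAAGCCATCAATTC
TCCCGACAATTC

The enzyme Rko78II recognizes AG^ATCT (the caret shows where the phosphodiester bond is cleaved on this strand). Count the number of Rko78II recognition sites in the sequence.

1

AGATCT occurs starting at position 74.
Rko78II cuts at 1 site.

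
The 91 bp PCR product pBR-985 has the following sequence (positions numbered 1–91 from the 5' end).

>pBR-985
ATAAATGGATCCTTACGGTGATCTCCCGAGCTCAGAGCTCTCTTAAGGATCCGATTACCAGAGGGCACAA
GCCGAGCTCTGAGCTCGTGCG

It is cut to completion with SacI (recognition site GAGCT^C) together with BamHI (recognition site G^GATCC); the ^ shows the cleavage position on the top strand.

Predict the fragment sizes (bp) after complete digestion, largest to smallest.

31, 25, 8, 7, 7, 7, 6 bp

SacI sites (GAGCTC) start at positions 28, 35, 74, 81.
SacI cuts after base 5 of each site (before the last base), so after positions 32, 39, 78, 85.
BamHI sites (GGATCC) start at positions 7, 47.
BamHI cuts after the first base of each site, so after positions 7, 47.
Combined cut positions: 7, 32, 39, 47, 78, 85.
Linear molecule, 6 cuts → 7 fragments:
  1–7 → 7 bp
  8–32 → 25 bp
  33–39 → 7 bp
  40–47 → 8 bp
  48–78 → 31 bp
  79–85 → 7 bp
  86–91 → 6 bp
Sorted largest to smallest: 31, 25, 8, 7, 7, 7, 6 bp.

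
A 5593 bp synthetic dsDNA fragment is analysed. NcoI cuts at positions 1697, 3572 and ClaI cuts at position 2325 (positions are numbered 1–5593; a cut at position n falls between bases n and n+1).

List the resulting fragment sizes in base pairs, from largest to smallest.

Combined cut positions (sorted): 1697, 2325, 3572.
Linear molecule, 3 cuts → 4 fragments:
  1697 − 0 = 1697 bp
  2325 − 1697 = 628 bp
  3572 − 2325 = 1247 bp
  5593 − 3572 = 2021 bp
Sorted largest to smallest: 2021, 1697, 1247, 628 bp.

2021, 1697, 1247, 628 bp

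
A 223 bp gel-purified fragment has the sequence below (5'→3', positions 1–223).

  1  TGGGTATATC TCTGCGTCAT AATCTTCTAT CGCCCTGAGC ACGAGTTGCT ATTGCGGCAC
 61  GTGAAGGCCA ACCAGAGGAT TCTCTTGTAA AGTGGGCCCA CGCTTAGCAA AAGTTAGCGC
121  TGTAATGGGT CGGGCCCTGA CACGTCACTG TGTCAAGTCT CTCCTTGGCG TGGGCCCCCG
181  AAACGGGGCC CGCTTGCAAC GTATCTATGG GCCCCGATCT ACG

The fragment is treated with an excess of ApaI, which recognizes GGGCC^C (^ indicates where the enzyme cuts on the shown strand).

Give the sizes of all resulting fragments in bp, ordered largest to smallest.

ApaI sites (GGGCCC) start at positions 94, 132, 172, 186, 209.
ApaI cuts after base 5 of each site (before the last base), so after positions 98, 136, 176, 190, 213.
Linear molecule, 5 cuts → 6 fragments:
  1–98 → 98 bp
  99–136 → 38 bp
  137–176 → 40 bp
  177–190 → 14 bp
  191–213 → 23 bp
  214–223 → 10 bp
Sorted largest to smallest: 98, 40, 38, 23, 14, 10 bp.

98, 40, 38, 23, 14, 10 bp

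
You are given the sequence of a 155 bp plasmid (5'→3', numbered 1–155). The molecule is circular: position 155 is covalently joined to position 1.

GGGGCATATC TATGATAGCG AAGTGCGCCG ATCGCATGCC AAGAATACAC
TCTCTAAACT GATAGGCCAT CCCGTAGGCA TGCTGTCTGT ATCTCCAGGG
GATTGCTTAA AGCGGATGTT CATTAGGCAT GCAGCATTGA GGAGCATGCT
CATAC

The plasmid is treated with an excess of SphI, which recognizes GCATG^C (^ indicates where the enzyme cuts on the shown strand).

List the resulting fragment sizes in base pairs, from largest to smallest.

SphI sites (GCATGC) start at positions 34, 78, 127, 144.
SphI cuts after base 5 of each site (before the last base), so after positions 38, 82, 131, 148.
Circular molecule, 4 cuts → 4 fragments:
  39–82 → 44 bp
  83–131 → 49 bp
  132–148 → 17 bp
  149–155 then 1–38 → 7 + 38 = 45 bp
Sorted largest to smallest: 49, 45, 44, 17 bp.

49, 45, 44, 17 bp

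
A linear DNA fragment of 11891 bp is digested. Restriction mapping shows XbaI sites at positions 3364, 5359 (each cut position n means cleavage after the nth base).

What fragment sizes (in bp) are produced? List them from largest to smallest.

6532, 3364, 1995 bp

Linear molecule, 2 cuts → 3 fragments:
  3364 − 0 = 3364 bp
  5359 − 3364 = 1995 bp
  11891 − 5359 = 6532 bp
Sorted largest to smallest: 6532, 3364, 1995 bp.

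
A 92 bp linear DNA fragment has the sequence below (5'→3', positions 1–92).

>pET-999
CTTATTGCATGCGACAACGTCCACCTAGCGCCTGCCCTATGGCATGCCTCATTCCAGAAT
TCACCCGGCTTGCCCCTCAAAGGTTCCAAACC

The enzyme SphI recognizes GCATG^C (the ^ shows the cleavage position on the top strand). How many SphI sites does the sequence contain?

GCATGC occurs starting at positions 7, 42.
SphI cuts at 2 sites.

2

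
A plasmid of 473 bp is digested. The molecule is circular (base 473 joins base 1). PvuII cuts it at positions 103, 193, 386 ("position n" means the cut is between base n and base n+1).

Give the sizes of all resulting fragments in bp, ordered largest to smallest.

Circular molecule, 3 cuts → 3 fragments:
  193 − 103 = 90 bp
  386 − 193 = 193 bp
  wrap: 473 − 386 + 103 = 190 bp
Sorted largest to smallest: 193, 190, 90 bp.

193, 190, 90 bp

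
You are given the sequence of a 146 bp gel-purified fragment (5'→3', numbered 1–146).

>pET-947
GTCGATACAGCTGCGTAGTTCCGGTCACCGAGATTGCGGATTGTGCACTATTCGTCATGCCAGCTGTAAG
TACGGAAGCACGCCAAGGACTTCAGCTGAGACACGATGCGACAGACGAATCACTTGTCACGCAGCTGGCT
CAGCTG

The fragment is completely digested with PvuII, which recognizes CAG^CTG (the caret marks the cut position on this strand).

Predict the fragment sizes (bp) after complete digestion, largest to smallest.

53, 39, 32, 10, 9, 3 bp

PvuII sites (CAGCTG) start at positions 8, 61, 93, 132, 141.
PvuII cuts after base 3 of each site, so after positions 10, 63, 95, 134, 143.
Linear molecule, 5 cuts → 6 fragments:
  1–10 → 10 bp
  11–63 → 53 bp
  64–95 → 32 bp
  96–134 → 39 bp
  135–143 → 9 bp
  144–146 → 3 bp
Sorted largest to smallest: 53, 39, 32, 10, 9, 3 bp.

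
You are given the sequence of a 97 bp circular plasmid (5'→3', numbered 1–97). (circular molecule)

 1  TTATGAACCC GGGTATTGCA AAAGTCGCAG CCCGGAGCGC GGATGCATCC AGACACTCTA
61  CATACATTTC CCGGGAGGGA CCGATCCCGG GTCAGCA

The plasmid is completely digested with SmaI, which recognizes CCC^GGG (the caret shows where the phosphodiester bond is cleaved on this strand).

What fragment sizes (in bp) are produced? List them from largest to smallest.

62, 19, 16 bp

SmaI sites (CCCGGG) start at positions 8, 70, 86.
SmaI cuts after base 3 of each site, so after positions 10, 72, 88.
Circular molecule, 3 cuts → 3 fragments:
  11–72 → 62 bp
  73–88 → 16 bp
  89–97 then 1–10 → 9 + 10 = 19 bp
Sorted largest to smallest: 62, 19, 16 bp.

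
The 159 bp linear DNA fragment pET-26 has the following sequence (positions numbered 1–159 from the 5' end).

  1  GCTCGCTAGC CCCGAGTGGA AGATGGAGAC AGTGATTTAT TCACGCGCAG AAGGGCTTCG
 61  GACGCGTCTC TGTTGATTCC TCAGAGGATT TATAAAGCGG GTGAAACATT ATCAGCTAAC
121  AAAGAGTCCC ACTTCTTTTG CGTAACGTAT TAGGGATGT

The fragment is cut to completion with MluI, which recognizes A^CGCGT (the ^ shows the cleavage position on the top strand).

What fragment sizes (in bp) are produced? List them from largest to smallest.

97, 62 bp

The MluI site (ACGCGT) starts at position 62.
MluI cuts after the first base of each site, so after position 62.
Linear molecule, 1 cut → 2 fragments:
  1–62 → 62 bp
  63–159 → 97 bp
Sorted largest to smallest: 97, 62 bp.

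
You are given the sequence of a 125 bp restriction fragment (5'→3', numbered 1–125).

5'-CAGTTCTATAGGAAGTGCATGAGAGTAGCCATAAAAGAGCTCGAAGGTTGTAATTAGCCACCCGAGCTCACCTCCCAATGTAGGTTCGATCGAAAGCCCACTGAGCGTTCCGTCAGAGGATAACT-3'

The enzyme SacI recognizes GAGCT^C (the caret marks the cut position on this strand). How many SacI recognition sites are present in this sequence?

GAGCTC occurs starting at positions 37, 64.
SacI cuts at 2 sites.

2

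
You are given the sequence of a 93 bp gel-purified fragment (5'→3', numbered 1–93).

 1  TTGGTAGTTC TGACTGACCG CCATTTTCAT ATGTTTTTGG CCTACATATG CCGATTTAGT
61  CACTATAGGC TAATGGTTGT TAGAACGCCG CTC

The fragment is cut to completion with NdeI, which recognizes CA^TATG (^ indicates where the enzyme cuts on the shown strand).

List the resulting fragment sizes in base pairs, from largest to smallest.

NdeI sites (CATATG) start at positions 28, 45.
NdeI cuts after base 2 of each site, so after positions 29, 46.
Linear molecule, 2 cuts → 3 fragments:
  1–29 → 29 bp
  30–46 → 17 bp
  47–93 → 47 bp
Sorted largest to smallest: 47, 29, 17 bp.

47, 29, 17 bp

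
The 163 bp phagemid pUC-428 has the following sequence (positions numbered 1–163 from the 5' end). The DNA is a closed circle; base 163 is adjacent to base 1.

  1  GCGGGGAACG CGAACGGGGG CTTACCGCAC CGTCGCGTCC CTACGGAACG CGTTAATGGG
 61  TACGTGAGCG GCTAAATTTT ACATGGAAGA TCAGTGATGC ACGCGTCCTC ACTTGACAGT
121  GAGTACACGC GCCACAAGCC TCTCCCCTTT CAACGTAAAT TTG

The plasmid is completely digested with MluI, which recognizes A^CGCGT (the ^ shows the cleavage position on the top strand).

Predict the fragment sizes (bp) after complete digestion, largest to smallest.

110, 53 bp

MluI sites (ACGCGT) start at positions 48, 101.
MluI cuts after the first base of each site, so after positions 48, 101.
Circular molecule, 2 cuts → 2 fragments:
  49–101 → 53 bp
  102–163 then 1–48 → 62 + 48 = 110 bp
Sorted largest to smallest: 110, 53 bp.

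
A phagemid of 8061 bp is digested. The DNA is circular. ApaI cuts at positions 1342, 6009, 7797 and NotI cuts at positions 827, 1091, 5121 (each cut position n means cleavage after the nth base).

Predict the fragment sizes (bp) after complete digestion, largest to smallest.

3779, 1788, 1091, 888, 264, 251 bp

Combined cut positions (sorted): 827, 1091, 1342, 5121, 6009, 7797.
Circular molecule, 6 cuts → 6 fragments:
  1091 − 827 = 264 bp
  1342 − 1091 = 251 bp
  5121 − 1342 = 3779 bp
  6009 − 5121 = 888 bp
  7797 − 6009 = 1788 bp
  wrap: 8061 − 7797 + 827 = 1091 bp
Sorted largest to smallest: 3779, 1788, 1091, 888, 264, 251 bp.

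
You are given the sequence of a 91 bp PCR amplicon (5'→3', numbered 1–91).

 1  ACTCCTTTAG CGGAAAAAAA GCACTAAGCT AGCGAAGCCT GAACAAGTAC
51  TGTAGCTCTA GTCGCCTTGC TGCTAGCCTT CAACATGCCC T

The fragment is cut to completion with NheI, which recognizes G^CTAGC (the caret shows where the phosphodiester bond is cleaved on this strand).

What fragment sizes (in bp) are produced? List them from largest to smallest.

NheI sites (GCTAGC) start at positions 28, 72.
NheI cuts after the first base of each site, so after positions 28, 72.
Linear molecule, 2 cuts → 3 fragments:
  1–28 → 28 bp
  29–72 → 44 bp
  73–91 → 19 bp
Sorted largest to smallest: 44, 28, 19 bp.

44, 28, 19 bp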